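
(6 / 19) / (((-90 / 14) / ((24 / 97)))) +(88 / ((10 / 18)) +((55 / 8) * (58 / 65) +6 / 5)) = 165.72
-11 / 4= -2.75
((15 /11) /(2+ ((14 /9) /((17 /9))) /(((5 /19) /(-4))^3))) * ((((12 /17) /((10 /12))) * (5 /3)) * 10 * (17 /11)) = -1275000/123851849 = -0.01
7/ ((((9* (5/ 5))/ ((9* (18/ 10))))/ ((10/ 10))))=12.60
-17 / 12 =-1.42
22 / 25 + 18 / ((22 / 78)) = 17792/275 = 64.70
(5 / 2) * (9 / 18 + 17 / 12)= 115/24 = 4.79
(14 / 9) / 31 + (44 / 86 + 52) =630584/11997 = 52.56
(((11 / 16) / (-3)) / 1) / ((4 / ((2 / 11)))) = -1/96 = -0.01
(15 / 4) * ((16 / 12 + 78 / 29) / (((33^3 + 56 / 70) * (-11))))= -4375/114641582 = 0.00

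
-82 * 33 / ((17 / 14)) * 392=-14850528/17 = -873560.47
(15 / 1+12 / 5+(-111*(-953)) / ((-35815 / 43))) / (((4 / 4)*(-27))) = 1308496/322335 = 4.06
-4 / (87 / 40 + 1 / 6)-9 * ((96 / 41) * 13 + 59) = -9293523/11521 = -806.66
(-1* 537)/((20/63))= -33831/20 = -1691.55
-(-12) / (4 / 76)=228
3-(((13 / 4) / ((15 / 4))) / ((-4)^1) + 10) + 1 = -347/60 = -5.78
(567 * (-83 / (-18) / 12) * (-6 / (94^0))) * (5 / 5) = -5229/4 = -1307.25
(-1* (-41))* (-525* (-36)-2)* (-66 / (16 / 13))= -166198461/4 = -41549615.25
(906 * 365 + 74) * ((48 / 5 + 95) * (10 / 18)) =172989572/9 = 19221063.56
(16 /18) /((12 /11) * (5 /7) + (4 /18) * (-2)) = 77/29 = 2.66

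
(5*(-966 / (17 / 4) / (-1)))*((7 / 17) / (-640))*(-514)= 868917/2312 = 375.83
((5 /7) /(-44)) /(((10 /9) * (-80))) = 9/49280 = 0.00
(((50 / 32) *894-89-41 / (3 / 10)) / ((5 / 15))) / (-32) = -28109/256 = -109.80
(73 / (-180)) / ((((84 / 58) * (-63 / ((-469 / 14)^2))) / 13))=123541769/1905120 = 64.85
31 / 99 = 0.31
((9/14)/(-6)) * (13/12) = -13/112 = -0.12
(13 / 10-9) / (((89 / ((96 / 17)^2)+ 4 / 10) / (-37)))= 89.28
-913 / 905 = -1.01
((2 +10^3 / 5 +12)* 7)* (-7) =-10486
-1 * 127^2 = -16129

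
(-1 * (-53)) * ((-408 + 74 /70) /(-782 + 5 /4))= 3019516/109305 = 27.62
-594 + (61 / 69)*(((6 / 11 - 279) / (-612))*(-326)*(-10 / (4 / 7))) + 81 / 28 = 461629769/270963 = 1703.66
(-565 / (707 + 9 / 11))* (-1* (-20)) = -62150/3893 = -15.96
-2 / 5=-0.40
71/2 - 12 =47/2 = 23.50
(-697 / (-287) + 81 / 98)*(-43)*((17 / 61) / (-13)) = 233189/77714 = 3.00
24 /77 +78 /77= 102/77 = 1.32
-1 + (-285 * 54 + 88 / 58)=-446295/29 = -15389.48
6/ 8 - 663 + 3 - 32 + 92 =-2397/4 = -599.25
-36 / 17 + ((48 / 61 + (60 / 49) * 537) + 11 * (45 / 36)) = 136172795/203252 = 669.97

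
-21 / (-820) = 21/820 = 0.03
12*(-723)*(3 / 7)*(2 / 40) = -6507/35 = -185.91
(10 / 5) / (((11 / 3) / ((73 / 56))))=0.71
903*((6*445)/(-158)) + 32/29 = -34957117/2291 = -15258.45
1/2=0.50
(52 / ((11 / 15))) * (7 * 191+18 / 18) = 1043640/11 = 94876.36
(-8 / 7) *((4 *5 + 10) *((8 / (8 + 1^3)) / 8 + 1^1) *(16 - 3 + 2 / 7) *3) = -74400/49 = -1518.37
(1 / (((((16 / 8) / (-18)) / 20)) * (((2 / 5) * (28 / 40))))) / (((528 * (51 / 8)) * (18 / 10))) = -1250/11781 = -0.11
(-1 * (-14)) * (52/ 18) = 364/9 = 40.44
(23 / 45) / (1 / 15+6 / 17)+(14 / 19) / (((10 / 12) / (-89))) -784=-861.48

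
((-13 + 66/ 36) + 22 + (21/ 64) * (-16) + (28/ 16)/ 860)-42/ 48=48611/10320 = 4.71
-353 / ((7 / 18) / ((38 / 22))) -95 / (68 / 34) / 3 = -731671/462 = -1583.70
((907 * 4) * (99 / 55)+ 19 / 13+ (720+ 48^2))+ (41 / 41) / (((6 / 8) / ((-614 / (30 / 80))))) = 4313059/585 = 7372.75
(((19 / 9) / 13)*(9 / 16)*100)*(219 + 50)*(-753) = -96214575/52 = -1850280.29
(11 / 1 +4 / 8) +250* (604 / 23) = 302529/46 = 6576.72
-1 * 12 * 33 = -396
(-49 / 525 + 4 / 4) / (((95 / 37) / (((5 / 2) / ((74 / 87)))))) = 493/475 = 1.04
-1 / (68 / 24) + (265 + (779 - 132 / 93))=549254/527 = 1042.23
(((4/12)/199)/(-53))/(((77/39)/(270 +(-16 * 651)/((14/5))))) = 44850/812119 = 0.06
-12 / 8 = -3/2 = -1.50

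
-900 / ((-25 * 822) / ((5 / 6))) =5/137 = 0.04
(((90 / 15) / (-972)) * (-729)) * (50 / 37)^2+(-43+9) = -35296/1369 = -25.78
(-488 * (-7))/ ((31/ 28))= 95648/31 = 3085.42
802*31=24862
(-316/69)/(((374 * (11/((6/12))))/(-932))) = 73628/141933 = 0.52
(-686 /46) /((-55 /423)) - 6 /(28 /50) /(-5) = 1034598/8855 = 116.84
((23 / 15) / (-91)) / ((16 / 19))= -0.02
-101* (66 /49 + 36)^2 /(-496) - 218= 19655893/297724 = 66.02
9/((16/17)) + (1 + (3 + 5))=297/16 = 18.56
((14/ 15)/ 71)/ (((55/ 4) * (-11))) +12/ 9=286348/214775 = 1.33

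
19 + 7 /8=159/8 = 19.88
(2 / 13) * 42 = 84/13 = 6.46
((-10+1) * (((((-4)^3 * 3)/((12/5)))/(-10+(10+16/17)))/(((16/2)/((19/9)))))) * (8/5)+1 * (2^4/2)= 331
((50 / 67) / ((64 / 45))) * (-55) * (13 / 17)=-804375/36448 = -22.07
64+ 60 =124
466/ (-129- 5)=-233/67 = -3.48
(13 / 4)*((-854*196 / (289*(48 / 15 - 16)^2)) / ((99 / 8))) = -6799975/7324416 = -0.93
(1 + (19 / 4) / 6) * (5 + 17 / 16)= 4171/384 = 10.86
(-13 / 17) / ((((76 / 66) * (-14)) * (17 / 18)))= 3861/76874 = 0.05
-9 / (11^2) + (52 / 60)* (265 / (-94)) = -85907/34122 = -2.52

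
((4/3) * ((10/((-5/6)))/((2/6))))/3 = -16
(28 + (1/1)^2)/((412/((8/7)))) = 58/721 = 0.08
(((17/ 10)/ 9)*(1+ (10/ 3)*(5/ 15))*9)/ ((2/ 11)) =3553/180 = 19.74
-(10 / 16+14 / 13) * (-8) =177/13 = 13.62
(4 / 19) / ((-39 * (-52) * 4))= 1/38532 = 0.00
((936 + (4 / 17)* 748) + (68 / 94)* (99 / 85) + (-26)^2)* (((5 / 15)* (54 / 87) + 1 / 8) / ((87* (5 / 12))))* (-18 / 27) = -10.92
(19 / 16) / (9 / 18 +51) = 19/824 = 0.02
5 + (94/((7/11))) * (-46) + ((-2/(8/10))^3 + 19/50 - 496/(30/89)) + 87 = -34396189/4200 = -8189.57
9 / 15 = 3/5 = 0.60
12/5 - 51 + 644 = 2977/5 = 595.40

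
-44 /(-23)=44/23 = 1.91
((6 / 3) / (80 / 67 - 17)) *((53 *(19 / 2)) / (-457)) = 67469/483963 = 0.14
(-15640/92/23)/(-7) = 170/161 = 1.06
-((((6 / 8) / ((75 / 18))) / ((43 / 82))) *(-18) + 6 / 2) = 3417/1075 = 3.18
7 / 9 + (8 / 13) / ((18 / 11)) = 15/13 = 1.15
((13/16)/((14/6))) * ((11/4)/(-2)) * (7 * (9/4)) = -3861/512 = -7.54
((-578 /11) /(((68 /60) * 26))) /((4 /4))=-255/143 = -1.78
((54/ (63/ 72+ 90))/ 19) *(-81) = -34992/13813 = -2.53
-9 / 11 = -0.82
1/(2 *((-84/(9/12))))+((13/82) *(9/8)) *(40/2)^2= 655159/9184 = 71.34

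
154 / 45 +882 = 39844/45 = 885.42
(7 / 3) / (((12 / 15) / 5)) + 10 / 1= 295/12 = 24.58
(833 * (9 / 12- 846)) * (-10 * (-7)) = -98573055/2 = -49286527.50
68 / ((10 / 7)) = 238/5 = 47.60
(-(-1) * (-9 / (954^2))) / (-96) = 1/9707904 = 0.00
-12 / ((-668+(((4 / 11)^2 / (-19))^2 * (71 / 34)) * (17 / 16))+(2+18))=15856203/856234820 = 0.02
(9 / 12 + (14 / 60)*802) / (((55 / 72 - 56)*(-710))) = 33819/7059175 = 0.00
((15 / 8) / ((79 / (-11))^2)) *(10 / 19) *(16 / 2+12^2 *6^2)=11779350/118579 = 99.34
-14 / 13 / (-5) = 14/65 = 0.22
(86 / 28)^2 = 1849/196 = 9.43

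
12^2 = 144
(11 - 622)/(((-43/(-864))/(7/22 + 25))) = -147021264/473 = -310827.20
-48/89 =-0.54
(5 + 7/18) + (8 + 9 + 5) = 493/18 = 27.39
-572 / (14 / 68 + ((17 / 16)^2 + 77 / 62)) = -77169664/347631 = -221.99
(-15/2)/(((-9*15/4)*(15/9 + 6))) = 0.03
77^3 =456533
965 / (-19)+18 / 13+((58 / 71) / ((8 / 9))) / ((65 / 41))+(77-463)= -152510581/350740 = -434.83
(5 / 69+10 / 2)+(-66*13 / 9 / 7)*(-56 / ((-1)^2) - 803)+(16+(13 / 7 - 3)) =11718.69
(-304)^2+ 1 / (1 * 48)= 4435969/48 = 92416.02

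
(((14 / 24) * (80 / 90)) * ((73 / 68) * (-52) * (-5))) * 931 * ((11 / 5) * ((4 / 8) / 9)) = 68030963/4131 = 16468.40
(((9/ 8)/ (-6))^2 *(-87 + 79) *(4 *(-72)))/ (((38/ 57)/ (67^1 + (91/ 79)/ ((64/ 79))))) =1064097/128 = 8313.26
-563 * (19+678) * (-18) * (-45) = -317852910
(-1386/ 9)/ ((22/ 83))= -581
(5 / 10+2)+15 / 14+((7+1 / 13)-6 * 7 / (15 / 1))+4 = 5391/455 = 11.85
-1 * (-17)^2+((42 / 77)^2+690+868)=153585/121 = 1269.30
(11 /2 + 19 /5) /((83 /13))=1209/830 = 1.46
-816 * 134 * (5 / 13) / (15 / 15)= -546720/13 = -42055.38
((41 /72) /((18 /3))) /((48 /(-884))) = -9061/5184 = -1.75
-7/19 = -0.37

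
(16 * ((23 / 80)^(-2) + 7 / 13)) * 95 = 132092560/6877 = 19207.88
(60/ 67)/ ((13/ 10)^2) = 6000/11323 = 0.53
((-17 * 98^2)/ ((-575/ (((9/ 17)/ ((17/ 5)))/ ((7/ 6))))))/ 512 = 9261/125120 = 0.07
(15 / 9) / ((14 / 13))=65/42 = 1.55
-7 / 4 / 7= -1/4 = -0.25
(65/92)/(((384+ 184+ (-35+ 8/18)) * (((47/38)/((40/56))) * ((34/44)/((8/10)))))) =489060/617595839 = 0.00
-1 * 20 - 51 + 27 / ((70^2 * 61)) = -21221873/298900 = -71.00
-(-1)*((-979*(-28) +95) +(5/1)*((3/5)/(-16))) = 440109/16 = 27506.81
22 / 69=0.32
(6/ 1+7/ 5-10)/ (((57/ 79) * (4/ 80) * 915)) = -4108/52155 = -0.08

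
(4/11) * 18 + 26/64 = 2447/352 = 6.95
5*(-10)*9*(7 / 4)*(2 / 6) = -525/2 = -262.50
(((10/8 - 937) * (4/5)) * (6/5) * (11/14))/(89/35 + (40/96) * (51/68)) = -658768/2665 = -247.19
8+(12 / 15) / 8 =81/10 = 8.10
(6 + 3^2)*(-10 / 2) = -75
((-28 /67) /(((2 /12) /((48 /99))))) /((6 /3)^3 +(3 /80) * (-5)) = -14336/92125 = -0.16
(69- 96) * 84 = -2268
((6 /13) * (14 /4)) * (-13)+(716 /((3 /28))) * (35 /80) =8708/3 = 2902.67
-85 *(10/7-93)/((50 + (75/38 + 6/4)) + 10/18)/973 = 9316935/62926829 = 0.15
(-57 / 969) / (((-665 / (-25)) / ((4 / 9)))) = -20/20349 = 0.00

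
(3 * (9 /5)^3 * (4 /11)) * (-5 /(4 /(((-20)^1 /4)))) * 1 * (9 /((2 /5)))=19683/22 = 894.68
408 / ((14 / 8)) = 1632/7 = 233.14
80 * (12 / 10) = 96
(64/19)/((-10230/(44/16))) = -8/8835 = 0.00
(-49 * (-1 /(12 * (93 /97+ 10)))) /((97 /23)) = 1127/12756 = 0.09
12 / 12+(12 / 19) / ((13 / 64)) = 4.11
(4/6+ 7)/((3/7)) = 161/9 = 17.89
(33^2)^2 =1185921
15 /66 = 5/22 = 0.23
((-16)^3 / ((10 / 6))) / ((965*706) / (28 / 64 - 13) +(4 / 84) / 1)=17289216/381522065 = 0.05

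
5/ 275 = 0.02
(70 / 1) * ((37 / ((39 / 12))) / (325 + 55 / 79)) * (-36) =-2946384/33449 = -88.09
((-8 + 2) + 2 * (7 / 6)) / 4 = -11/12 = -0.92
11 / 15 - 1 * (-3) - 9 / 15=47/15 = 3.13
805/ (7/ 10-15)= -8050/143 = -56.29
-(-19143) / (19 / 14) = 268002/19 = 14105.37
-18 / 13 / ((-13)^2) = -18/2197 = -0.01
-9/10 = -0.90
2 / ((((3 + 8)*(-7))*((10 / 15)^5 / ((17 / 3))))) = -1.12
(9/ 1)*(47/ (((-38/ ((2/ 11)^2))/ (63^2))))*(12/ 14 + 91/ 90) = -2851443/1045 = -2728.65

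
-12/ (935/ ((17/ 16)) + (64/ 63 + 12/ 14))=-378/27779 = -0.01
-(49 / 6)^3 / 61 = -117649/13176 = -8.93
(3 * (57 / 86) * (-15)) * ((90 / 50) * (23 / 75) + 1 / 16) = -630477/34400 = -18.33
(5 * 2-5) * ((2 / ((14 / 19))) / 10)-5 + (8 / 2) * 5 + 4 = 285/14 = 20.36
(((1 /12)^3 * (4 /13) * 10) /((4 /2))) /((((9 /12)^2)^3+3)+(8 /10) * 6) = 6400/57349539 = 0.00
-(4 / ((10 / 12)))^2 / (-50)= 288/625 = 0.46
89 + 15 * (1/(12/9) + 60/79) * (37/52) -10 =1562863/16432 = 95.11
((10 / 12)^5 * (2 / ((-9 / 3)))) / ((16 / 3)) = -3125/62208 = -0.05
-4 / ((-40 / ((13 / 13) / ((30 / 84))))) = 7/25 = 0.28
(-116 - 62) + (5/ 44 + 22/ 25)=-194707/1100 = -177.01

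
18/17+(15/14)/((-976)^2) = 240049407/226713088 = 1.06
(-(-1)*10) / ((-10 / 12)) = -12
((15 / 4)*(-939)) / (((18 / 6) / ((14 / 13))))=-32865/26 = -1264.04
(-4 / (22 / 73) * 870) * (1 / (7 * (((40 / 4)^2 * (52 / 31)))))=-196881/20020 = -9.83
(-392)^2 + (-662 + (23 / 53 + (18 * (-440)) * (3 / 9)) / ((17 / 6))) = 137015420/901 = 152070.39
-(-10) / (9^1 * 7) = 10/63 = 0.16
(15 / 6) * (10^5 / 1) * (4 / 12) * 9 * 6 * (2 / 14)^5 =4500000/16807 = 267.75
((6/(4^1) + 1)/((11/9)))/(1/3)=6.14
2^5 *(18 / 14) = 288/7 = 41.14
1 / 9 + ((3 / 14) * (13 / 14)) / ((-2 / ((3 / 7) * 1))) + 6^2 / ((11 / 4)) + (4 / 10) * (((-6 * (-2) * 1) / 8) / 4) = 13.31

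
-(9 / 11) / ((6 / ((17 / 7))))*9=-459/154 = -2.98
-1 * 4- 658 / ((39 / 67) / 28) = -1234564/39 = -31655.49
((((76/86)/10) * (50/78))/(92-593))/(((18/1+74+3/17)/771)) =-415055/438852453 = 0.00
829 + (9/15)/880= 829.00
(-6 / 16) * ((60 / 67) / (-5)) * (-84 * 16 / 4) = -1512/67 = -22.57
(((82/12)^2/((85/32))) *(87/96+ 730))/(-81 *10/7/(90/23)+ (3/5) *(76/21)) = -39316909/83844 = -468.93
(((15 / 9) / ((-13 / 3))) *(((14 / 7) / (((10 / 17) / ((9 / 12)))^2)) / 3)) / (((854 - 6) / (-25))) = 0.01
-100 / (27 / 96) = -3200/9 = -355.56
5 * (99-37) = 310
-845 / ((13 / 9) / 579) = -338715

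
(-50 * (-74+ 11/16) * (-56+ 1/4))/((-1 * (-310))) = -1307895/1984 = -659.22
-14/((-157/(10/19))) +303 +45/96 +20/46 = 667319599/2195488 = 303.95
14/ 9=1.56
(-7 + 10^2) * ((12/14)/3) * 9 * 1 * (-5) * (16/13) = -133920/91 = -1471.65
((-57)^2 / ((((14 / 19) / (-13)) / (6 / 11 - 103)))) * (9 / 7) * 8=664472484/11 = 60406589.45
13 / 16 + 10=173/16 = 10.81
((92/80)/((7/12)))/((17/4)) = 276/595 = 0.46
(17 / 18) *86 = 731/9 = 81.22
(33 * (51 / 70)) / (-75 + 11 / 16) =-13464/41615 = -0.32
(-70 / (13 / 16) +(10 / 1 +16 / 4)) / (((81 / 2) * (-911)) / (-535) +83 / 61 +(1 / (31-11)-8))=-122446520/105850277 = -1.16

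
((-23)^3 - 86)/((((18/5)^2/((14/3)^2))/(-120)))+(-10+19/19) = 600394813/243 = 2470760.55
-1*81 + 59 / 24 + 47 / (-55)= -104803/1320 = -79.40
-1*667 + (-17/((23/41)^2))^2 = 629990982/279841 = 2251.25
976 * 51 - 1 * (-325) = 50101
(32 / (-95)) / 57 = -32/5415 = -0.01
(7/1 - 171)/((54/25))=-2050/27 = -75.93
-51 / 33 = -1.55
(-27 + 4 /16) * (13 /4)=-86.94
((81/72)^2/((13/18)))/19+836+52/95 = 836.64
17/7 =2.43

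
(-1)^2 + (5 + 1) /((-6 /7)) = -6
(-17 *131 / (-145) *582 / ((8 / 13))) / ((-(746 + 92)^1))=-8424741/486040 = -17.33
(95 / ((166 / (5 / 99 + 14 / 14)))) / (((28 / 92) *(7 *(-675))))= -22724/54355455 = 0.00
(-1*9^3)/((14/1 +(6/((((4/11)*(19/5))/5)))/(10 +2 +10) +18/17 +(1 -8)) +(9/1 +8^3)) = -104652/76091 = -1.38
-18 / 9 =-2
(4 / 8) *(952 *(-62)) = -29512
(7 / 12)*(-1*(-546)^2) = -173901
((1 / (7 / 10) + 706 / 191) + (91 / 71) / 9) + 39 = 37819472/854343 = 44.27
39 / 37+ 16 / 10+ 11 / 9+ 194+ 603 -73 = 1211914/1665 = 727.88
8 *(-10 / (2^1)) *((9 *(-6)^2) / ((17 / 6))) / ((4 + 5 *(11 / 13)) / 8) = -8087040/1819 = -4445.87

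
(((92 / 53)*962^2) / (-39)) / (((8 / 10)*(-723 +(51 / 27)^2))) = 110519370/1544261 = 71.57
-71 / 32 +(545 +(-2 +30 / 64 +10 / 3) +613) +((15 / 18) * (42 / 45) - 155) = 36121/36 = 1003.36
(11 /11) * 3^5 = 243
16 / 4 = 4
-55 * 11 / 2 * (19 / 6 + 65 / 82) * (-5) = 1473175/246 = 5988.52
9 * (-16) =-144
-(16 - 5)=-11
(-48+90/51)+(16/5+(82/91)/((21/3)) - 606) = -35135046/54145 = -648.91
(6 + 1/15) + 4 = 151/15 = 10.07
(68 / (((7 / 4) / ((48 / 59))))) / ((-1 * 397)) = -13056/163961 = -0.08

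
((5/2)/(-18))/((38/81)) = -45/152 = -0.30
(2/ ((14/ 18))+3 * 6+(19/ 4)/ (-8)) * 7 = 4475/32 = 139.84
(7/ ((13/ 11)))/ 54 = 77/702 = 0.11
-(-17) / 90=17/90 = 0.19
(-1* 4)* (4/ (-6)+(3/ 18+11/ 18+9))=-328/9 = -36.44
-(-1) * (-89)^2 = 7921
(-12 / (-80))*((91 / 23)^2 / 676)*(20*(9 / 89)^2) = 11907/16760836 = 0.00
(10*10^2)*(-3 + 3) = 0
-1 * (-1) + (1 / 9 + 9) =91/9 = 10.11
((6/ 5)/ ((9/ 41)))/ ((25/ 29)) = 2378/375 = 6.34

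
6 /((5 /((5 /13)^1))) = 6/13 = 0.46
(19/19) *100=100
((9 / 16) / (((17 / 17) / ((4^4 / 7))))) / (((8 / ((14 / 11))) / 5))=180/11 = 16.36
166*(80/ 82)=6640/41 = 161.95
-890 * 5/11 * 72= -320400/11 = -29127.27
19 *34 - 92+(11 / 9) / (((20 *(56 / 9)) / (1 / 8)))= 4963851/8960 = 554.00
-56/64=-7/8 = -0.88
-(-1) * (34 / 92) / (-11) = -17/506 = -0.03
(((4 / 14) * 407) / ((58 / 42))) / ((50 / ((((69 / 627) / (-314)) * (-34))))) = 43401/2162675 = 0.02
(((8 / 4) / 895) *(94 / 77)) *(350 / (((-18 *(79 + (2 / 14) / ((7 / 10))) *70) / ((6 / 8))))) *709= -233261/45850134 = -0.01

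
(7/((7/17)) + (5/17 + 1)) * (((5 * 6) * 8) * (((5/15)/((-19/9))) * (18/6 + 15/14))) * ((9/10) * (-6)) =1813752/119 = 15241.61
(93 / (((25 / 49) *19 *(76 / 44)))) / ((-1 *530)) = -50127/4783250 = -0.01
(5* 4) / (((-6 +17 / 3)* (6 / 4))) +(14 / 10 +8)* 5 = 7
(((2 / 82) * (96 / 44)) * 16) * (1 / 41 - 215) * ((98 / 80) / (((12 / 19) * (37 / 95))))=-623643384/684167 = -911.54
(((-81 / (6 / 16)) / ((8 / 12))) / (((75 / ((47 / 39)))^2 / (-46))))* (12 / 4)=1219368/105625 = 11.54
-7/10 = -0.70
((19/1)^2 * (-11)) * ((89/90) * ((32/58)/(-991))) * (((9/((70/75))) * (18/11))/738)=385548/8248093 = 0.05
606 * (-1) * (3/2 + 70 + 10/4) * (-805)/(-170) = -3609942/17 = -212349.53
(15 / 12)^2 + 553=8873/16 = 554.56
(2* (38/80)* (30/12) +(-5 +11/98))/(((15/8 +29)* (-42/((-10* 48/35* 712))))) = -18.92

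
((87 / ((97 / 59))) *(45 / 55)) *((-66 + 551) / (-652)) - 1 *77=-783229/7172 = -109.21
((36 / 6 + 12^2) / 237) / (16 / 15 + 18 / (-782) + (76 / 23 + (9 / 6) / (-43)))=25219500/171863789 = 0.15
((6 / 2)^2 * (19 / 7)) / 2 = 171/14 = 12.21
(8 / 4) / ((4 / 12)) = 6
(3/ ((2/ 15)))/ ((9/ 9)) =45/2 = 22.50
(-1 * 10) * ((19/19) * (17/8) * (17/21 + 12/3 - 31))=23375/42 = 556.55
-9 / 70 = -0.13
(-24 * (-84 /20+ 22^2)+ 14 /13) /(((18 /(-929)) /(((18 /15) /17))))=695280322/16575 = 41947.53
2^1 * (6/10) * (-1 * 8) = -48/5 = -9.60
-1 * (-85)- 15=70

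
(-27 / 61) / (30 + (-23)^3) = 27/740357 = 0.00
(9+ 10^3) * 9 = 9081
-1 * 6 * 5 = -30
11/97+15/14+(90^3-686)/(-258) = -494317645/175182 = -2821.74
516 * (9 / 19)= 4644/19 = 244.42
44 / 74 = 22/37 = 0.59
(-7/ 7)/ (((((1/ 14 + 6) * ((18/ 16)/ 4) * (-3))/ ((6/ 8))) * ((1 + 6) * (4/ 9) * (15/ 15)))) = 0.05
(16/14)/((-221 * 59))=-8/91273 = 0.00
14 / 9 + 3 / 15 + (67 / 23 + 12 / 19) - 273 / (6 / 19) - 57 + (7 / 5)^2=-179785261/196650 = -914.24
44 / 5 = 8.80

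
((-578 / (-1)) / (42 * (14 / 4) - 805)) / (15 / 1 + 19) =-0.03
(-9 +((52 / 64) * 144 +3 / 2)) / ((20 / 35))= 1533/8 = 191.62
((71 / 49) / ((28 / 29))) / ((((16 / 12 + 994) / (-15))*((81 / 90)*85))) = -10295/34822732 = 0.00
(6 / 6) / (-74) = -1/74 = -0.01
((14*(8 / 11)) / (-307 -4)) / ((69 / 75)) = -2800/78683 = -0.04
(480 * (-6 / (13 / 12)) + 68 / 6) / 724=-51619/14118 = -3.66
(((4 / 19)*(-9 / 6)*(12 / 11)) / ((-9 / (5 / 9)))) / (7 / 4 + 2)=32/5643 = 0.01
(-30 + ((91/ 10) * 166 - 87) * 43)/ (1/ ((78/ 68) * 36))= 214758648/85 = 2526572.33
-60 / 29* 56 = -3360/29 = -115.86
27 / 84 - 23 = -635/28 = -22.68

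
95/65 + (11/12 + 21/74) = 15365/5772 = 2.66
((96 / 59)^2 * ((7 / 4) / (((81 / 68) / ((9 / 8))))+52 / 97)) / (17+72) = 1956736/30051473 = 0.07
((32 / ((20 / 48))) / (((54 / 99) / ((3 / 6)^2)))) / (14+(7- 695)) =-88/1685 = -0.05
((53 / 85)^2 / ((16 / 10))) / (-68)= -2809/786080 = 0.00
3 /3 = 1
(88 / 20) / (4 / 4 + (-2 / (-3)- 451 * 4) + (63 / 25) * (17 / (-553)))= -1185/485422 = 0.00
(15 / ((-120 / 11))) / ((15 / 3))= -11/40 = -0.28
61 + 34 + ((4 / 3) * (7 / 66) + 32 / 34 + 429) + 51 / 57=16819177/31977 = 525.98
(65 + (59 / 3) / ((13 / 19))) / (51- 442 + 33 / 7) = -3199/13182 = -0.24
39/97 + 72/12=621/97 = 6.40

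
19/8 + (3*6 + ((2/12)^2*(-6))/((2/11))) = 467/24 = 19.46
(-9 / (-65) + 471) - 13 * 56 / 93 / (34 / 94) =46192504/102765 = 449.50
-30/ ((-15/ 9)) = 18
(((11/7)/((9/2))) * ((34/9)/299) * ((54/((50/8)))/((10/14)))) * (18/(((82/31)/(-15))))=-1669536/306475 = -5.45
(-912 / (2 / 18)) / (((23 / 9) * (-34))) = 36936/391 = 94.47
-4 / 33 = -0.12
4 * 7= 28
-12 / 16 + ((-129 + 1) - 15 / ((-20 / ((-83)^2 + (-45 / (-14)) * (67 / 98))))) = 27657589/5488 = 5039.65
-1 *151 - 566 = -717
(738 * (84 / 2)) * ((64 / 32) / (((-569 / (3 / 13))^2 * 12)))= 46494/54715609 = 0.00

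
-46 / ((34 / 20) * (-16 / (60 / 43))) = 1725/731 = 2.36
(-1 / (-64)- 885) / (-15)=56639/960 = 59.00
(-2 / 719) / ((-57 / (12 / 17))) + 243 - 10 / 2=55272414/232237 = 238.00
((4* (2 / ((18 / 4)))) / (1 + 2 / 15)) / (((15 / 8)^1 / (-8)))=-1024/153 = -6.69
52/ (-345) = -52/345 = -0.15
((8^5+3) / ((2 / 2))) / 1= 32771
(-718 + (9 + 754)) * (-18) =-810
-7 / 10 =-0.70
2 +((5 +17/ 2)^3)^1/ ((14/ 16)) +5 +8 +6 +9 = 19893/7 = 2841.86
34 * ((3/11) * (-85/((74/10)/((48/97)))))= -2080800/39479 = -52.71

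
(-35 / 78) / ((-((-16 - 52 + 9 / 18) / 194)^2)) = 526904/142155 = 3.71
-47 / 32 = -1.47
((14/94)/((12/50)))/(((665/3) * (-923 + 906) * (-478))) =5/14513036 = 0.00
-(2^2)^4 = -256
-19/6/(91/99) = -627/182 = -3.45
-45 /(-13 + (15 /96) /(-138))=198720/57413 = 3.46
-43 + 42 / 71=-42.41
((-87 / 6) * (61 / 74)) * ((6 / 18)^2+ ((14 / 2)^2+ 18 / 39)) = -2565050/4329 = -592.53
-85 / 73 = -1.16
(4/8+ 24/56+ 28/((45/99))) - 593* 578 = -23988403/70 = -342691.47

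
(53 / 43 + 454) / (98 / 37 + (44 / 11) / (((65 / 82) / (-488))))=-47077875/254387914 = -0.19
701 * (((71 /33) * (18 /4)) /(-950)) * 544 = -20306568/5225 = -3886.42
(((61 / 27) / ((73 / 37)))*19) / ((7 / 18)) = 85766/1533 = 55.95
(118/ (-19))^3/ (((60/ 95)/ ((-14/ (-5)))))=-5750612/5415 = -1061.98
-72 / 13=-5.54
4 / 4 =1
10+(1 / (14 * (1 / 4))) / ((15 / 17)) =1084/105 = 10.32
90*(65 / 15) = 390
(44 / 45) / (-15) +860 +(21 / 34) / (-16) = 315753889/367200 = 859.90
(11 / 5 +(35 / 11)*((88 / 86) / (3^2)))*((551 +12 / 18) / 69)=1640767/80109 = 20.48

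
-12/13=-0.92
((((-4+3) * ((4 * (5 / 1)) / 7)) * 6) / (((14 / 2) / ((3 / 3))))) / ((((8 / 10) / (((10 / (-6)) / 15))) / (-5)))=-250/147 = -1.70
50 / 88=25/44 = 0.57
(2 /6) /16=1/48 = 0.02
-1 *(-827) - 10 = 817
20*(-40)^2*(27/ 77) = 864000/77 = 11220.78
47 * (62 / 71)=2914/71 = 41.04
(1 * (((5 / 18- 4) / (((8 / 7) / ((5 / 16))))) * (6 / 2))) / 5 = -469/768 = -0.61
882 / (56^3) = 9/1792 = 0.01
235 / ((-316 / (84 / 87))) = -1645/2291 = -0.72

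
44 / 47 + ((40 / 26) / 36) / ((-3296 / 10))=8482729/9062352 = 0.94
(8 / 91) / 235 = 8/21385 = 0.00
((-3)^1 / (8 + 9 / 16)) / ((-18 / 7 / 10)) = 560/411 = 1.36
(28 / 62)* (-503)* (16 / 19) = -191.29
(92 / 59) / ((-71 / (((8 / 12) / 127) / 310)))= -92/247381395 = 0.00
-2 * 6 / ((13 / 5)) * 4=-240/13 = -18.46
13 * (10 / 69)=130/69 = 1.88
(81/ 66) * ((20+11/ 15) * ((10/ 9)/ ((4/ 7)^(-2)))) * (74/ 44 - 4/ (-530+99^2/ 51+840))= 782160024/50615873 = 15.45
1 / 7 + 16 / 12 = 31/21 = 1.48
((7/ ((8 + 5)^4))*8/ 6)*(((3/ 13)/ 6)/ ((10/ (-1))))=-7/5569395 = 0.00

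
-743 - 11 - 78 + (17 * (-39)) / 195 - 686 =-7607/5 = -1521.40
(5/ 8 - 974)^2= 60637369/64 = 947458.89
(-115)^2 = 13225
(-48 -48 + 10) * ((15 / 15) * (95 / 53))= -8170/53 = -154.15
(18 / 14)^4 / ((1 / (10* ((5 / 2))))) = 164025/2401 = 68.32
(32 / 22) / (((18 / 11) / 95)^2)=397100/81 = 4902.47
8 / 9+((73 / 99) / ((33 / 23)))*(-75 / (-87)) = 126191/94743 = 1.33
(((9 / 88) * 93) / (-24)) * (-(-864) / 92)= -7533/2024 = -3.72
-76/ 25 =-3.04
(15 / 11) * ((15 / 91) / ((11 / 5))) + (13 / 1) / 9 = 153268/99099 = 1.55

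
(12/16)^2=9/16 = 0.56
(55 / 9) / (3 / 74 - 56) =-4070/37269 = -0.11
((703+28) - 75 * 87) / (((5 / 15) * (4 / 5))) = -43455/2 = -21727.50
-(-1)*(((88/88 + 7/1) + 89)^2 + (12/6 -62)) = 9349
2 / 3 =0.67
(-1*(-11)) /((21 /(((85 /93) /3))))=935/5859 = 0.16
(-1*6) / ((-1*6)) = 1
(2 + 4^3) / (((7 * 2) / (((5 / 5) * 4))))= 132/7 = 18.86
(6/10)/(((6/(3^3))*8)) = 27/80 = 0.34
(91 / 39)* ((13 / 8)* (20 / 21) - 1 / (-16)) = 541/144 = 3.76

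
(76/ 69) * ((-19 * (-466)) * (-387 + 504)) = 26243256/23 = 1141011.13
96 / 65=1.48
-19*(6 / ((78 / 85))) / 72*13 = -1615/72 = -22.43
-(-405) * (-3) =-1215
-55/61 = -0.90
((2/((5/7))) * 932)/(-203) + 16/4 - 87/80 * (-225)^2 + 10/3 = -383219057/6960 = -55060.21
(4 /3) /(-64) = -1/48 = -0.02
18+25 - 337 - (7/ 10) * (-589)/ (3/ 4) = 3836/15 = 255.73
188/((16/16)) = 188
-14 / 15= -0.93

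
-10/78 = -5/39 = -0.13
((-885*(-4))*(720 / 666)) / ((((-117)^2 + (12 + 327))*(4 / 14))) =5900/6179 = 0.95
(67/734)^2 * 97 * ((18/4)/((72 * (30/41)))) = 17852753/258602880 = 0.07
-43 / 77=-0.56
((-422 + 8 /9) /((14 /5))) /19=-9475/1197 = -7.92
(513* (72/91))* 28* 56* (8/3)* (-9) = -198567936/13 = -15274456.62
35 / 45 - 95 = -848/9 = -94.22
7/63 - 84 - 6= -809/9 = -89.89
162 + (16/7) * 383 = 7262/7 = 1037.43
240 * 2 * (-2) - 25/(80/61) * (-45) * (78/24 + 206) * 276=792644565/16 = 49540285.31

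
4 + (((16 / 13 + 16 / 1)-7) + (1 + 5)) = 20.23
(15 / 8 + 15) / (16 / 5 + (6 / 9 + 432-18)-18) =2025/47984 = 0.04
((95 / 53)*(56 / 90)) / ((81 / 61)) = 32452/38637 = 0.84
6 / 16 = 3/8 = 0.38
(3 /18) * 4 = 2/3 = 0.67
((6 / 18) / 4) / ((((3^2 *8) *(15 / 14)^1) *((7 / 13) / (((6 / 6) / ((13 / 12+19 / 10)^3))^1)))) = 1300/17206017 = 0.00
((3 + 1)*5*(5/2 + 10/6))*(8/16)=125/3 = 41.67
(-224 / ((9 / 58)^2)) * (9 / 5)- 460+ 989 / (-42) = -10854139/630 = -17228.79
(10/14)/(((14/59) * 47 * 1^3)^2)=17405/3030748 = 0.01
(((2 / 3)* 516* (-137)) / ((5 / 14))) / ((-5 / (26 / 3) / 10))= 2287278.93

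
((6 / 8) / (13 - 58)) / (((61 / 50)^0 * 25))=-1/1500 = 0.00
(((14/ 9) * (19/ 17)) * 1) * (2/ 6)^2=266/1377 = 0.19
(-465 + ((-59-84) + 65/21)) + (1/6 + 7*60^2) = 1033001/42 = 24595.26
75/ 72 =25/24 = 1.04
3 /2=1.50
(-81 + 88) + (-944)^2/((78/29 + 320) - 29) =25902563/8517 = 3041.28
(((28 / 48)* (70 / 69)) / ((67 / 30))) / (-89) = -1225/411447 = 0.00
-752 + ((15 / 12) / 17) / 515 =-5267007/7004 = -752.00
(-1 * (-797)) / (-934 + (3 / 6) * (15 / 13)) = -0.85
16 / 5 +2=26/5 = 5.20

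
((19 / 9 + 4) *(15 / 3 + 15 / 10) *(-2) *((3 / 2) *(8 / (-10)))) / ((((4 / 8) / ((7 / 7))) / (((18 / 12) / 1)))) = 286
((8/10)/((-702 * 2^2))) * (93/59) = -31/69030 = 0.00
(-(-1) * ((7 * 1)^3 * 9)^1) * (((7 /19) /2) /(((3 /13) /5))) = 468195/38 = 12320.92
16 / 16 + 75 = 76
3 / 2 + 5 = 6.50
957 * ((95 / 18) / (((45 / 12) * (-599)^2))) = 12122/3229209 = 0.00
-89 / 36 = -2.47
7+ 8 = 15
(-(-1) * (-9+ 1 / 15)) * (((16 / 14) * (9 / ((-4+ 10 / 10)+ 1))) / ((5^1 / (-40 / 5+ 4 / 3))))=-2144/35 = -61.26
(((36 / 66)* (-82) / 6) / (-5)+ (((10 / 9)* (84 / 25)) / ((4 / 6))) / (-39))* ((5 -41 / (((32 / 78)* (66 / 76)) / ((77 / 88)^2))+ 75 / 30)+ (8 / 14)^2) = -492523915/4553472 = -108.16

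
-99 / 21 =-33/7 = -4.71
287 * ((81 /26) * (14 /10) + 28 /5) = 74333/26 = 2858.96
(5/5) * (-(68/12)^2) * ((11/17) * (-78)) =4862/3 = 1620.67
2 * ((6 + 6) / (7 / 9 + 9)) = 27/11 = 2.45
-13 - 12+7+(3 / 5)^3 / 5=-11223/625 = -17.96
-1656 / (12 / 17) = -2346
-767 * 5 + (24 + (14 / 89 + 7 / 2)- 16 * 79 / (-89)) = -675179/178 = -3793.14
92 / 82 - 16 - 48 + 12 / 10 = -12644/205 = -61.68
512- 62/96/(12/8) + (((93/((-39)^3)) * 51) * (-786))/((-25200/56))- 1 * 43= 617484143/1318200 = 468.43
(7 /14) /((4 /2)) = 1/4 = 0.25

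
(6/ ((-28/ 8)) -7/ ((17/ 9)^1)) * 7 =-645/17 = -37.94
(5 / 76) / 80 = 1/1216 = 0.00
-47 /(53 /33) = -29.26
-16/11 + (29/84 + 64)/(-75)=-32051/13860 = -2.31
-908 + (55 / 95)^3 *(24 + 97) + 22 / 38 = -6062950/6859 = -883.94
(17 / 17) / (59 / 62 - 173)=-62/10667 = -0.01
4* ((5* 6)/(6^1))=20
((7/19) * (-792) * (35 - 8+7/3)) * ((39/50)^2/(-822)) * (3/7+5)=2944656/85625 = 34.39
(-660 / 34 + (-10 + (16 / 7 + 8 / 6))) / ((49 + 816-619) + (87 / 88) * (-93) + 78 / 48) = -202576/1222725 = -0.17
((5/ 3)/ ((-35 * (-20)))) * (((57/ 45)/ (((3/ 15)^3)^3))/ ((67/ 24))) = 2968750/1407 = 2109.99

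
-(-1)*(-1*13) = -13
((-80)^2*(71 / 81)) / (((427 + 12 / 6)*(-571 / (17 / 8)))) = -0.05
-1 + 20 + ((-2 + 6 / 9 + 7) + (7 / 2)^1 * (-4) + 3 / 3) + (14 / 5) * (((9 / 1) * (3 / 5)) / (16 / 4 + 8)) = 1939/150 = 12.93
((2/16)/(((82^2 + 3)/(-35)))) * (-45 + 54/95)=4221/146072 = 0.03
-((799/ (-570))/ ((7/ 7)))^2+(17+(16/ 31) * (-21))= 42265469/10071900 = 4.20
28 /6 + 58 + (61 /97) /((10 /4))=91546/1455 = 62.92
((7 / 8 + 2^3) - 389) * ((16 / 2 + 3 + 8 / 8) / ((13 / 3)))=-27369/26 = -1052.65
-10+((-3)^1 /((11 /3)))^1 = -119/11 = -10.82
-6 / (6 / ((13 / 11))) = -13/11 = -1.18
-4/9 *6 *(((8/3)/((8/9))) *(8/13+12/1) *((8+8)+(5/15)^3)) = -568096/351 = -1618.51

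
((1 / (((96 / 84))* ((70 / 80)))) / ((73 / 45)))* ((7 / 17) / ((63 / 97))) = 485/1241 = 0.39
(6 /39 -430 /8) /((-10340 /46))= 64101/268840 = 0.24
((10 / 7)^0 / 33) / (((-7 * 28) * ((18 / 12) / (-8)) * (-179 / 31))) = -124/868329 = 0.00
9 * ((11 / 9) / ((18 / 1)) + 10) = 90.61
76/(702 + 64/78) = 1482/13705 = 0.11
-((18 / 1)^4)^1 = -104976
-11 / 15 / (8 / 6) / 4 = -11/80 = -0.14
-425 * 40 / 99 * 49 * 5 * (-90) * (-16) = -666400000/11 = -60581818.18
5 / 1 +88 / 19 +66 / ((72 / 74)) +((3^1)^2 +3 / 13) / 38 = 77.71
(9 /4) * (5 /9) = 5/4 = 1.25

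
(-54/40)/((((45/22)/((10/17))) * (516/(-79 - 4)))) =0.06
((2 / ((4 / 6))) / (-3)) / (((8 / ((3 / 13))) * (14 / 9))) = -27/1456 = -0.02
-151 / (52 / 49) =-7399/52 = -142.29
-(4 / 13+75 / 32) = -1103/416 = -2.65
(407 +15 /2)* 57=47253/2 = 23626.50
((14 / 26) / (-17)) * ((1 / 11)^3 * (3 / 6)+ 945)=-1354549/45254 = -29.93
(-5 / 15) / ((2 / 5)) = -0.83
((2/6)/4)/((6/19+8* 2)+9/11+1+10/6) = 209/49660 = 0.00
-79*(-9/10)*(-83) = -59013/10 = -5901.30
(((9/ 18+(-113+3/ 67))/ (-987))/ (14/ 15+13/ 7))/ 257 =75345/474245698 = 0.00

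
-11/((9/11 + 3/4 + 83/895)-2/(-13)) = -5631340/929051 = -6.06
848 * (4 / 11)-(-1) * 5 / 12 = 40759/132 = 308.78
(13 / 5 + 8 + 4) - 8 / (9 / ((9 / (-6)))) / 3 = 677/45 = 15.04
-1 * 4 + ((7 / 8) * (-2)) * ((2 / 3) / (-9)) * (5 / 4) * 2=-3.68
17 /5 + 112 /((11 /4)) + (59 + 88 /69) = 396208/3795 = 104.40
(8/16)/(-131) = -1/262 = 0.00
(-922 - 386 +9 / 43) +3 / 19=-1068336/817 = -1307.63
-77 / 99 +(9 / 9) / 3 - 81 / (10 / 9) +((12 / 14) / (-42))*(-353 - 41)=-287989/4410 = -65.30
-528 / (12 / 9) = -396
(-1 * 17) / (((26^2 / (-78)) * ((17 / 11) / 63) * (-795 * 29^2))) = -693/5794490 = 0.00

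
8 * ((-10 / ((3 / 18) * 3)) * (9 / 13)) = -1440/13 = -110.77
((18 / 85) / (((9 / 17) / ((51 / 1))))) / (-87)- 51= -7429/145 = -51.23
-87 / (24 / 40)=-145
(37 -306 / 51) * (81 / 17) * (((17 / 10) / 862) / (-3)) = -837/8620 = -0.10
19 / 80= 0.24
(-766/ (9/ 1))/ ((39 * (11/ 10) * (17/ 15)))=-38300/21879 = -1.75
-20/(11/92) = -1840/11 = -167.27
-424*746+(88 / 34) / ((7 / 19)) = -37639340/119 = -316296.97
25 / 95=5/19 = 0.26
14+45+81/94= 5627/94 = 59.86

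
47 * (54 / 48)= 423/8 = 52.88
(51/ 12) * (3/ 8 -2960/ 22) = -200719/352 = -570.22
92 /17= 5.41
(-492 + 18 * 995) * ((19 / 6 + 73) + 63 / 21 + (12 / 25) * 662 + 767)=506831867/25 = 20273274.68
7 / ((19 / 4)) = 28/19 = 1.47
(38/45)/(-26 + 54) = 19/630 = 0.03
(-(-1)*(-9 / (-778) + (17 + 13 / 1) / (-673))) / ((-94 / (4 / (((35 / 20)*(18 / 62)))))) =102052/36913377 = 0.00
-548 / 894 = -274/447 = -0.61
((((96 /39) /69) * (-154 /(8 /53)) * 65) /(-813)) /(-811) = -163240/45494667 = 0.00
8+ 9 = 17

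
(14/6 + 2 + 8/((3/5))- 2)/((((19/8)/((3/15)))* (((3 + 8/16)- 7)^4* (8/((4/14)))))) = 1504/4789995 = 0.00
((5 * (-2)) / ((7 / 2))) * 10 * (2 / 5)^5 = -0.29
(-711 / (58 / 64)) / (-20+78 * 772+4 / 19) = -27018/2073007 = -0.01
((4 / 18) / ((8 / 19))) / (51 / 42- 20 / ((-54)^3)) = 290871/669292 = 0.43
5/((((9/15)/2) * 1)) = 50/3 = 16.67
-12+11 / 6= -61/6 = -10.17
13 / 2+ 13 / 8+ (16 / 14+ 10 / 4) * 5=1475/56 = 26.34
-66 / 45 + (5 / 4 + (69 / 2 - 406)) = -22303/60 = -371.72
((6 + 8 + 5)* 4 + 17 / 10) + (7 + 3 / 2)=431/5 = 86.20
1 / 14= 0.07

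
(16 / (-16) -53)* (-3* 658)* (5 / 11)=532980/11 = 48452.73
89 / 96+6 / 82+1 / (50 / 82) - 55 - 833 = -87119399/98400 = -885.36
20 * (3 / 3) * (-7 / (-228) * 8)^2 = 1.21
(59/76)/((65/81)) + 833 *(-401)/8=-412521197/9880 = -41753.16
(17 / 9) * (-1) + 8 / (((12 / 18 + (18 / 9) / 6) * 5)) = -13/45 = -0.29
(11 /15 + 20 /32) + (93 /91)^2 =2.40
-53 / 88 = -0.60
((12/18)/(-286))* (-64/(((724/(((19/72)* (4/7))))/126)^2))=1444/14054469 = 0.00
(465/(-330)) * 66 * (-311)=28923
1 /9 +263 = 2368/9 = 263.11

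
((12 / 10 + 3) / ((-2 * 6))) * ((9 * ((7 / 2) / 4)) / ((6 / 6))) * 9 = -3969/160 = -24.81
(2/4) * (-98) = -49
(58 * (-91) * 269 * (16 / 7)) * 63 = -204448608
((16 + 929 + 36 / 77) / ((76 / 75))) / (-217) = -5460075/1269884 = -4.30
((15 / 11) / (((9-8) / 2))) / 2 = 15/11 = 1.36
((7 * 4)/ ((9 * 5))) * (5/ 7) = 4/9 = 0.44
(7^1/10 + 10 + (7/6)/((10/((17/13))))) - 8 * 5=-4547/156 = -29.15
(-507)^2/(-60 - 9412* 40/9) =-2313441/377020 = -6.14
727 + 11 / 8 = 728.38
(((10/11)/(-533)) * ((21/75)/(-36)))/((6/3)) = 7/1055340 = 0.00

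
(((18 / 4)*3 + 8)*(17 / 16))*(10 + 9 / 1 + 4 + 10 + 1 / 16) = 386699/512 = 755.27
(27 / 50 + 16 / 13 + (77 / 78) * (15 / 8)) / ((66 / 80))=18833/4290 = 4.39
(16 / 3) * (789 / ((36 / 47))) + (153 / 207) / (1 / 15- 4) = 67093213/12213 = 5493.59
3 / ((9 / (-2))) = -2/3 = -0.67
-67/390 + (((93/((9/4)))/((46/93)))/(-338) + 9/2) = 237941/58305 = 4.08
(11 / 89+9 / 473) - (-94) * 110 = 435288984/42097 = 10340.14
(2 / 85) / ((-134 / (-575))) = 115/1139 = 0.10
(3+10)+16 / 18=125/9 = 13.89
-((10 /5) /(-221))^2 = -4/48841 = 0.00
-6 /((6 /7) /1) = -7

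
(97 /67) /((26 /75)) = 7275/1742 = 4.18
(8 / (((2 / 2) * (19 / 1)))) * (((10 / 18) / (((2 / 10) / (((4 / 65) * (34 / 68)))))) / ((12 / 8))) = 0.02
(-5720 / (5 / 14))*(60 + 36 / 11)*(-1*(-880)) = -891770880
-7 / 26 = -0.27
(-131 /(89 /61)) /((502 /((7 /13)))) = -55937/580814 = -0.10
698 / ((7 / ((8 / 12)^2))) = 2792/63 = 44.32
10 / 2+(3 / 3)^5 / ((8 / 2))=21/4 = 5.25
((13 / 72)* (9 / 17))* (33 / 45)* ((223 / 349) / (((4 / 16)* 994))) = 31889/176922060 = 0.00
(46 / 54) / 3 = 23/81 = 0.28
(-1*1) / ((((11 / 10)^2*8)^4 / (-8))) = 390625/428717762 = 0.00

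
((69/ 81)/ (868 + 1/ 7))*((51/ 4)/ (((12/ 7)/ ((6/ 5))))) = 19159/2187720 = 0.01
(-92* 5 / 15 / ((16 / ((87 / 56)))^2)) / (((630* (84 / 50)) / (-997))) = 96424855/354041856 = 0.27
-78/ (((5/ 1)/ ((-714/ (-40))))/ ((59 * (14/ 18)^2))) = -4472377/450 = -9938.62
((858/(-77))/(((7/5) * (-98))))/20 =39/9604 = 0.00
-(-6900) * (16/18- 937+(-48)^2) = 28315300/3 = 9438433.33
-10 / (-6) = 5/3 = 1.67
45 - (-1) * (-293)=-248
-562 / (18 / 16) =-4496/9 = -499.56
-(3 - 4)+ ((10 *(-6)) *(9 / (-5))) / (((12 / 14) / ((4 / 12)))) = 43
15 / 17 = 0.88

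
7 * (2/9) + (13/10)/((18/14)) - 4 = -43/30 = -1.43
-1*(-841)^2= -707281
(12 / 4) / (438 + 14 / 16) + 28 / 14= 7046/3511 = 2.01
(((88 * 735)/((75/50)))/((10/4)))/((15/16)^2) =4415488/225 = 19624.39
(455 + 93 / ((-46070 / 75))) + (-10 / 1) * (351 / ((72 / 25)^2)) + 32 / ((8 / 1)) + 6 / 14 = 111762407/3095904 = 36.10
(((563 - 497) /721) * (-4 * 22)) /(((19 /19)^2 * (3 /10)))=-19360/721 = -26.85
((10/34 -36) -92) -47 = -2970/17 = -174.71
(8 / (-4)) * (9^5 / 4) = -59049/2 = -29524.50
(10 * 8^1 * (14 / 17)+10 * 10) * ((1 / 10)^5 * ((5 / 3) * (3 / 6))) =47/34000 = 0.00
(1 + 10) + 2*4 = 19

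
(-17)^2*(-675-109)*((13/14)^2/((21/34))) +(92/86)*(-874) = -286466452/903 = -317238.60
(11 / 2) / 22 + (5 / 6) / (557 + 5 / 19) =15977/63528 = 0.25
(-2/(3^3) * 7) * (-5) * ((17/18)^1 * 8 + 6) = 8540/243 = 35.14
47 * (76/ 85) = 3572/85 = 42.02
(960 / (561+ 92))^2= 921600/426409 = 2.16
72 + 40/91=72.44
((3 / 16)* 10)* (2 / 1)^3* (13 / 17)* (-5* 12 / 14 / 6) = -975/119 = -8.19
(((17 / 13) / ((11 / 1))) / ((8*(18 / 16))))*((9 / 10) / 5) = 17/7150 = 0.00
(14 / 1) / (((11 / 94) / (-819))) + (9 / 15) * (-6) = -5389218/55 = -97985.78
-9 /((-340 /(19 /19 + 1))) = 9/170 = 0.05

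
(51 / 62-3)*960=-2090.32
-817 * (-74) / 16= 30229/8 = 3778.62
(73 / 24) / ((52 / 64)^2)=2336/507 = 4.61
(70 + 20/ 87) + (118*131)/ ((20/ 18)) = 13982.43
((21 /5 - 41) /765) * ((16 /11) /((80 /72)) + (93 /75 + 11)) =-76176/116875 = -0.65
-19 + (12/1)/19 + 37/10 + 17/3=-9.00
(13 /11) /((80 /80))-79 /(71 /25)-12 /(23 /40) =-853326/17963 = -47.50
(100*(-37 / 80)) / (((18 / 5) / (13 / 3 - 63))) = 20350/27 = 753.70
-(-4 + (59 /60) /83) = 19861/4980 = 3.99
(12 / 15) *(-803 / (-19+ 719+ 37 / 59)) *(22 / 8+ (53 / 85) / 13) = -585911359/228386925 = -2.57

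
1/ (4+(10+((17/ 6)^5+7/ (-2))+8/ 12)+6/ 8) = 7776/1512521 = 0.01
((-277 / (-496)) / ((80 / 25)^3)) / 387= 34625/786235392 = 0.00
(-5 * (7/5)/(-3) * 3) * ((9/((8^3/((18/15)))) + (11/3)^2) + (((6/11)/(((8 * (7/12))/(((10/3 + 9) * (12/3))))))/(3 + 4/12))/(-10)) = 58955123/633600 = 93.05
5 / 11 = 0.45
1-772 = -771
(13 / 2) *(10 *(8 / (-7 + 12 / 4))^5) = -2080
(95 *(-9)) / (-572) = 855/572 = 1.49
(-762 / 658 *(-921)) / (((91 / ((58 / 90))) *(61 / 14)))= 2261362/1304485 = 1.73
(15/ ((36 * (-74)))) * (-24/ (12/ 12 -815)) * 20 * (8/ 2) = -200/15059 = -0.01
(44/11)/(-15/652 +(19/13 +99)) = 33904/851317 = 0.04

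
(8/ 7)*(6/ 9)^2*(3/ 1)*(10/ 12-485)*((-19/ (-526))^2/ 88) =-149815/13695462 = -0.01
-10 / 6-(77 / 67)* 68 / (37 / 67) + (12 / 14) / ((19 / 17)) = -2102447/14763 = -142.41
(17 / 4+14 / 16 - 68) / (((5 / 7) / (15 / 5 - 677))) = 1186577/20 = 59328.85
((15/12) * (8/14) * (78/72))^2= 4225/7056 = 0.60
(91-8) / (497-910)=-83/413 = -0.20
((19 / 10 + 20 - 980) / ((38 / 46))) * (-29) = 6390527/190 = 33634.35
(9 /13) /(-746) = -9/9698 = 0.00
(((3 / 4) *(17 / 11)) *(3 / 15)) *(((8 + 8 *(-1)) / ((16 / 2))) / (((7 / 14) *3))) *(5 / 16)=0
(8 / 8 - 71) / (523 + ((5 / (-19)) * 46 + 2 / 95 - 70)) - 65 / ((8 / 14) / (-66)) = 628920005/83774 = 7507.34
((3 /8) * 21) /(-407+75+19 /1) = -63/2504 = -0.03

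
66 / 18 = 11/3 = 3.67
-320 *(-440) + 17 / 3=140805.67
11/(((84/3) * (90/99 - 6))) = -0.08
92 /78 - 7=-227/39 = -5.82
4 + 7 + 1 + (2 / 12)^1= 73/6 = 12.17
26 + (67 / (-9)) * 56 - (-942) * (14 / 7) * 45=759502/9 = 84389.11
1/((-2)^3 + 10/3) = -3/14 = -0.21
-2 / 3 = -0.67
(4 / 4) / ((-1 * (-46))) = 1/46 = 0.02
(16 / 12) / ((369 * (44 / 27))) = 1/451 = 0.00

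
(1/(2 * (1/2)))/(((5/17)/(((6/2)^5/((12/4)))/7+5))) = 56.34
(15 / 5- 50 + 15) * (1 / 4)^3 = -1/2 = -0.50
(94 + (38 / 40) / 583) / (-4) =-1096059/46640 = -23.50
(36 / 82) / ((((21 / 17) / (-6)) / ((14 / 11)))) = -1224/451 = -2.71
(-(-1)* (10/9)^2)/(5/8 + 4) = 800/2997 = 0.27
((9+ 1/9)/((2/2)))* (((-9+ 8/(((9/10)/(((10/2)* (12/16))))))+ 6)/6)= 3731/81 = 46.06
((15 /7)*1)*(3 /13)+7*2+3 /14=2677/182 = 14.71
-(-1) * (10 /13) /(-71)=-10/923 = -0.01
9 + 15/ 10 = 21/2 = 10.50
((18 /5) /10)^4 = 6561/390625 = 0.02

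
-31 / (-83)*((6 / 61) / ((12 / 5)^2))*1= 775/121512 = 0.01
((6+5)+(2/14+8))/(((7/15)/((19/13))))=38190/637 = 59.95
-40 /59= -0.68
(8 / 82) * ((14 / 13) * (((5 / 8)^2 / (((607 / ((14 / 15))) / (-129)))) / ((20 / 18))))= -18963/2588248 = -0.01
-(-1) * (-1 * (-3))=3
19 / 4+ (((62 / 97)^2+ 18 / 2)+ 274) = 10845135/37636 = 288.16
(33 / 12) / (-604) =-11/2416 = 0.00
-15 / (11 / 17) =-255/11 = -23.18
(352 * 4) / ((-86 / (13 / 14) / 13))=-59488/301 = -197.63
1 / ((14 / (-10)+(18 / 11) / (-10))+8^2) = 55/3434 = 0.02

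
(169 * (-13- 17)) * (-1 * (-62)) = -314340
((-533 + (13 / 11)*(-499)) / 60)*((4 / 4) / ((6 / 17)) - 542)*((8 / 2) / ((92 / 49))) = 195766025/9108 = 21493.85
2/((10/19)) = 19/5 = 3.80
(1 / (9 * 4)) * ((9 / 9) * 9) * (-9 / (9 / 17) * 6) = -51/2 = -25.50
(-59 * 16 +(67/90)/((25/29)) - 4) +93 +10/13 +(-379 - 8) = -36280741/29250 = -1240.37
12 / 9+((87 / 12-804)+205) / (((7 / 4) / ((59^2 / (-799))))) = 24740953/16779 = 1474.52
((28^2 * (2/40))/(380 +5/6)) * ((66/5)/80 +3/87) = 170079/8283125 = 0.02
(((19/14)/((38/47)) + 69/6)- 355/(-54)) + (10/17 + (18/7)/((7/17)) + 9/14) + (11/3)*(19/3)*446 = 934216741/89964 = 10384.34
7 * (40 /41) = 280/41 = 6.83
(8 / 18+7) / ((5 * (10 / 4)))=0.60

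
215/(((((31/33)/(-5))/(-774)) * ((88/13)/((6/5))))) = 9734985/62 = 157015.89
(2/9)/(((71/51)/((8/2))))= 136/213 = 0.64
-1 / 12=-0.08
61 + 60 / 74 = 2287/37 = 61.81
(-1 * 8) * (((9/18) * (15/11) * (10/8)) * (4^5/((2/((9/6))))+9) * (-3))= 174825/11 = 15893.18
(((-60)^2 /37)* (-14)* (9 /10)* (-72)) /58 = 1632960/1073 = 1521.86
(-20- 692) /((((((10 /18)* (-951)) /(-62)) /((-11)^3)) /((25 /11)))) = 80121360/317 = 252748.77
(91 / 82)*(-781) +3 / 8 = -284161/328 = -866.34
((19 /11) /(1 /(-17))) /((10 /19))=-6137/110 = -55.79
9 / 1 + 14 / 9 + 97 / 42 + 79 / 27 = 5969/378 = 15.79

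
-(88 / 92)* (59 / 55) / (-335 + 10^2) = 118/27025 = 0.00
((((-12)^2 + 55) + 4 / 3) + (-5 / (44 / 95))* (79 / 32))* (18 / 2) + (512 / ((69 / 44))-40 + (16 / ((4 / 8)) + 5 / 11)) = 182848399/97152 = 1882.09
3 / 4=0.75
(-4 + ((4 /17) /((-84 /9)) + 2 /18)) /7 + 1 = 3305/7497 = 0.44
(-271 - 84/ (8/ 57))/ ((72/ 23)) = -39997/144 = -277.76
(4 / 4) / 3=1/3 = 0.33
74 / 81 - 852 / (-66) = 12316/891 = 13.82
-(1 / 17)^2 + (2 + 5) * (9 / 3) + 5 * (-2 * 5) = -29.00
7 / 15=0.47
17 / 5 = 3.40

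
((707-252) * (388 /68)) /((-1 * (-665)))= 3.90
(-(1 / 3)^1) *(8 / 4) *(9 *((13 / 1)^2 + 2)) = -1026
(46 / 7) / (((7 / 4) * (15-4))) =184/539 = 0.34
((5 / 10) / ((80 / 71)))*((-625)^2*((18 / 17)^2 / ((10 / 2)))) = 89859375/2312 = 38866.51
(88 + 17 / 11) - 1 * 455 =-365.45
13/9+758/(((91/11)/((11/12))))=139943/1638 = 85.44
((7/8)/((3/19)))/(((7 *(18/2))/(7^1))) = 133/216 = 0.62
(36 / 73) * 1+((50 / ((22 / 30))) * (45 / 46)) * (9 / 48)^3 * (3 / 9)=48393243/75649024 = 0.64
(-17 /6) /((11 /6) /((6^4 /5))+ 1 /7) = -154224/8161 = -18.90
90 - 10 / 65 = 1168/13 = 89.85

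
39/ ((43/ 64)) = 2496/43 = 58.05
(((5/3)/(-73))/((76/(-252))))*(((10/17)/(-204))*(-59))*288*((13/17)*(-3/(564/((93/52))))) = -8642025/320273557 = -0.03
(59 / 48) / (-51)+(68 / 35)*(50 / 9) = 184547/17136 = 10.77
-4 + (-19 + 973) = 950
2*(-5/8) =-5/4 = -1.25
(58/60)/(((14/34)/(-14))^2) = 16762/15 = 1117.47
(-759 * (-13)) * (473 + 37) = 5032170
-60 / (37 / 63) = -3780/37 = -102.16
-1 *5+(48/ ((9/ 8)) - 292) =-763/3 = -254.33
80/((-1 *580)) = -4/29 = -0.14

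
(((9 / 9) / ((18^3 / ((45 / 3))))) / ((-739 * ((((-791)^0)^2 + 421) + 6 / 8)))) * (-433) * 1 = 2165/607329414 = 0.00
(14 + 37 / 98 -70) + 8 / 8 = -54.62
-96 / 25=-3.84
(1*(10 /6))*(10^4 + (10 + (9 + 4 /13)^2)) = 2843885/169 = 16827.72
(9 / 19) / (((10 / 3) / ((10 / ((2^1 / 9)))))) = 243/38 = 6.39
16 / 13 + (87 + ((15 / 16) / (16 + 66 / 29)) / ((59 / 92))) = 28719365/325208 = 88.31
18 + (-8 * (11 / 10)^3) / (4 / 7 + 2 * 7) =220183/12750 = 17.27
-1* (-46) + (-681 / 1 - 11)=-646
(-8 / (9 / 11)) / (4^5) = -11/1152 = -0.01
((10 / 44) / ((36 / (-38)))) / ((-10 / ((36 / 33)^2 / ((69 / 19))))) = 722/91839 = 0.01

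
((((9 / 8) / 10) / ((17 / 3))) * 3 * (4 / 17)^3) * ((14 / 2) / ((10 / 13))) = 14742/2088025 = 0.01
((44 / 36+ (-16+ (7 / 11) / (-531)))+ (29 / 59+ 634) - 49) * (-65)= -216679580/5841 = -37096.32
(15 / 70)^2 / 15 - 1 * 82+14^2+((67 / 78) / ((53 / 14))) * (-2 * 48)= 62269307/675220 = 92.22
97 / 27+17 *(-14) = -6329/27 = -234.41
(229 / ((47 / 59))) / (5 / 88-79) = -1188968/326509 = -3.64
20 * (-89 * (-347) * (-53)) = -32735980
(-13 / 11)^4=28561/14641 = 1.95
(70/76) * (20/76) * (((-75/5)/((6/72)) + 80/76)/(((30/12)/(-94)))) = 11186000/6859 = 1630.85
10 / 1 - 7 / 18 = 9.61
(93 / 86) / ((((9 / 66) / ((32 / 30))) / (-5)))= -5456/129 = -42.29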